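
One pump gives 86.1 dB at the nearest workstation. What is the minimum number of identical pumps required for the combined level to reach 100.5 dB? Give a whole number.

28

The shortfall is 100.5 − 86.1 = 14.4 dB, and N units add 10·log₁₀ N, so need 10·log₁₀ N ≥ 14.4.
N ≥ 10^(14.4/10) = 27.542, so N = 28.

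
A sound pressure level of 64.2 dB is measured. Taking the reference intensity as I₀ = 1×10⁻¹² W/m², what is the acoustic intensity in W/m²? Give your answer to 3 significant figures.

I/I₀ = 10^(64.2/10) = 2.63e+06, so I = 2.63e+06 × 10⁻¹² W/m².

2.63e-06 W/m²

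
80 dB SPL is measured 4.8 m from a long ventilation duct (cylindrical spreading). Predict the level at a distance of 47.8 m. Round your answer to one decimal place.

Line-source attenuation: ΔL = 10·log₁₀(r₂/r₁) = 10·log₁₀(47.8/4.8) = 9.982 dB.
L₂ = 80 − 10·log₁₀(47.8/4.8) = 80 − 9.982 = 70.02 dB SPL.

70.0 dB SPL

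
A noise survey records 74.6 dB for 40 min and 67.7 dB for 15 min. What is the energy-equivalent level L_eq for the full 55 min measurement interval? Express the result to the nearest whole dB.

74 dB

Weight each interval's intensity by its duration and average over T = 55 min:
Σ tᵢ·10^(Lᵢ/10) = 40·10^(74.6/10) + 15·10^(67.7/10) = 1.242e+09.
L_eq = 10·log₁₀(1.242e+09/55) = 73.54 dB.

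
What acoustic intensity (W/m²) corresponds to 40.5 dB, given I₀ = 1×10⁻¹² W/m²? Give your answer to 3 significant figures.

1.12e-08 W/m²

I/I₀ = 10^(40.5/10) = 1.122e+04, so I = 1.122e+04 × 10⁻¹² W/m².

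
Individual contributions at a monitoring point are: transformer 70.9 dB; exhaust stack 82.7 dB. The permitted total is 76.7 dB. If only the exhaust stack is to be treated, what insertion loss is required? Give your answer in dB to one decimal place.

7.3 dB

Fixed contribution from the other source: Σ 10^(L/10) = 10^(70.9/10) = 1.230e+07 (70.90 dB).
The limit corresponds to 10^(76.7/10) = 4.677e+07; subtracting the fixed part leaves 3.447e+07 for the exhaust stack, i.e. 75.37 dB.
So the exhaust stack must be reduced from 82.7 to 75.37 dB: IL = 7.33 dB.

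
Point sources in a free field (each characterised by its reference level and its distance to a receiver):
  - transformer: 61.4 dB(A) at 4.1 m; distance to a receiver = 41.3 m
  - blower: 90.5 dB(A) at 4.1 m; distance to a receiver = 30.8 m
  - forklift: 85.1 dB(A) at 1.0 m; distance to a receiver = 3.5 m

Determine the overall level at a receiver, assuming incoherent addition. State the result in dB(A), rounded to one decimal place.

76.7 dB(A)

Apply inverse-square spreading to bring every level to the receiver, then sum 10^(L/10).
transformer: 61.4 − 20·log₁₀(41.3/4.1) = 61.4 − 20.06 = 41.34 dB(A).
blower: 90.5 − 20·log₁₀(30.8/4.1) = 90.5 − 17.52 = 72.98 dB(A).
forklift: 85.1 − 20·log₁₀(3.5/1.0) = 85.1 − 10.88 = 74.22 dB(A).
Σ 10^(L/10) = 4.631e+07 → L_total = 10·log₁₀(4.631e+07) = 76.66 dB(A).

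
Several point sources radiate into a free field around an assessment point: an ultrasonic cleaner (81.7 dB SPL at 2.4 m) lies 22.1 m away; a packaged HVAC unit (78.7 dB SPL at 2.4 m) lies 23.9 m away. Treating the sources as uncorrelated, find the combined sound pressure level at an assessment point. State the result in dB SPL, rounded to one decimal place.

64.0 dB SPL

Propagate each source to the receiver with L = L_ref − 20·log₁₀(r/r_ref), then add intensities.
ultrasonic cleaner: 81.7 − 20·log₁₀(22.1/2.4) = 81.7 − 19.28 = 62.42 dB SPL.
packaged HVAC unit: 78.7 − 20·log₁₀(23.9/2.4) = 78.7 − 19.96 = 58.74 dB SPL.
Σ 10^(L/10) = 2.492e+06 → L_total = 10·log₁₀(2.492e+06) = 63.97 dB SPL.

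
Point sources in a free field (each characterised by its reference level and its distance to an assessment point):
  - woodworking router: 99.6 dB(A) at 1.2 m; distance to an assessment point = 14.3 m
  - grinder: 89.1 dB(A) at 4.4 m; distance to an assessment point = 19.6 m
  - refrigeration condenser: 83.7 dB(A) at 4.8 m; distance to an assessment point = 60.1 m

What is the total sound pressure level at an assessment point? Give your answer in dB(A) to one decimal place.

80.3 dB(A)

Propagate each source to the receiver with L = L_ref − 20·log₁₀(r/r_ref), then add intensities.
woodworking router: 99.6 − 20·log₁₀(14.3/1.2) = 99.6 − 21.52 = 78.08 dB(A).
grinder: 89.1 − 20·log₁₀(19.6/4.4) = 89.1 − 12.98 = 76.12 dB(A).
refrigeration condenser: 83.7 − 20·log₁₀(60.1/4.8) = 83.7 − 21.95 = 61.75 dB(A).
Σ 10^(L/10) = 1.067e+08 → L_total = 10·log₁₀(1.067e+08) = 80.28 dB(A).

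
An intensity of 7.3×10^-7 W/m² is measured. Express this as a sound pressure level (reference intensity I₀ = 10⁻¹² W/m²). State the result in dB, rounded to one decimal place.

58.6 dB

L = 10·log₁₀(I/I₀) = 10·log₁₀(7.3×10^-7/10⁻¹²) = 10·log₁₀(7.3×10^5).
L = 10·(0.8633 + 5) = 58.63 dB.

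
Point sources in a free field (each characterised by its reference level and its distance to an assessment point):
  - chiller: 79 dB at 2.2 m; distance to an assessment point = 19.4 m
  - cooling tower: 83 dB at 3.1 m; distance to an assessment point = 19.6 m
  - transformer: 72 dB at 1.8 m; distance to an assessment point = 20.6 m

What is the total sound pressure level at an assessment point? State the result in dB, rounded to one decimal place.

Propagate each source to the receiver with L = L_ref − 20·log₁₀(r/r_ref), then add intensities.
chiller: 79 − 20·log₁₀(19.4/2.2) = 79 − 18.91 = 60.09 dB.
cooling tower: 83 − 20·log₁₀(19.6/3.1) = 83 − 16.02 = 66.98 dB.
transformer: 72 − 20·log₁₀(20.6/1.8) = 72 − 21.17 = 50.83 dB.
Σ 10^(L/10) = 6.134e+06 → L_total = 10·log₁₀(6.134e+06) = 67.88 dB.

67.9 dB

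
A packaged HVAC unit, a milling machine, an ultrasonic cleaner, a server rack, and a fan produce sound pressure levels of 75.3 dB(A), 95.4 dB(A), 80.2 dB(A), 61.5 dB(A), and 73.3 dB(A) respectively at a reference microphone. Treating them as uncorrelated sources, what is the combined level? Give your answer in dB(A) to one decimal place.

95.6 dB(A)

Incoherent sources combine by intensity addition: L_total = 10·log₁₀(Σ 10^(L_i/10)).
Σ 10^(L/10) = 10^(75.3/10) + 10^(95.4/10) + 10^(80.2/10) + 10^(61.5/10) + 10^(73.3/10) = 3.629e+09.
L_total = 10·log₁₀(3.629e+09) = 95.60 dB(A).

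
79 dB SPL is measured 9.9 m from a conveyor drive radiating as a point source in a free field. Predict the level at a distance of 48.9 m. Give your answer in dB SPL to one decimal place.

Spherical spreading from a point source gives a 20·log₁₀(r₂/r₁) drop.
L₂ = 79 − 20·log₁₀(48.9/9.9) = 79 − 13.873 = 65.13 dB SPL.

65.1 dB SPL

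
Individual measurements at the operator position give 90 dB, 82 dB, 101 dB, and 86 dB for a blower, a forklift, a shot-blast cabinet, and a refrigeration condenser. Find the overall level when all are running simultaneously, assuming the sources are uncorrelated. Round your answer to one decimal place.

Incoherent sources combine by intensity addition: L_total = 10·log₁₀(Σ 10^(L_i/10)).
Σ 10^(L/10) = 10^(90/10) + 10^(82/10) + 10^(101/10) + 10^(86/10) = 1.415e+10.
L_total = 10·log₁₀(1.415e+10) = 101.51 dB.

101.5 dB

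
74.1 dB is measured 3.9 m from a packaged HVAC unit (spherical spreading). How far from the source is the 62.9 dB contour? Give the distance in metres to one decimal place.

14.2 m

The 11.2 dB drop corresponds to a distance ratio of 10^(11.2/20) for a point source.
r₂ = 3.9·10^((74.1−62.9)/20) = 3.9·10^(11.2/20) = 14.16 m.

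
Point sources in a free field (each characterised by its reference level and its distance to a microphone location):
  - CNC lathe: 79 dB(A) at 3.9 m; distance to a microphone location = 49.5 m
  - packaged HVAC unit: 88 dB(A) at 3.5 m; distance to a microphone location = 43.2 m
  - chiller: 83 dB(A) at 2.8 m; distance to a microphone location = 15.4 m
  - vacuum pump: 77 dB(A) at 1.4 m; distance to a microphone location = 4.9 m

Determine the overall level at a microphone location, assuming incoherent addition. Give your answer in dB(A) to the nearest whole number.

First find each source's level at the receiver (point-source: −20·log₁₀(r/r_ref)), then combine on an intensity basis.
CNC lathe: 79 − 20·log₁₀(49.5/3.9) = 79 − 22.07 = 56.93 dB(A).
packaged HVAC unit: 88 − 20·log₁₀(43.2/3.5) = 88 − 21.83 = 66.17 dB(A).
chiller: 83 − 20·log₁₀(15.4/2.8) = 83 − 14.81 = 68.19 dB(A).
vacuum pump: 77 − 20·log₁₀(4.9/1.4) = 77 − 10.88 = 66.12 dB(A).
Σ 10^(L/10) = 1.532e+07 → L_total = 10·log₁₀(1.532e+07) = 71.85 dB(A).

72 dB(A)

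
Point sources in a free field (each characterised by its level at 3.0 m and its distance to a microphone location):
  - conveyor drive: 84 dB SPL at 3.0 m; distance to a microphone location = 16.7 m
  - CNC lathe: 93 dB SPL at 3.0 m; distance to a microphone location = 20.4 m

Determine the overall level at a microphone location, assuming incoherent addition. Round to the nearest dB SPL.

Apply inverse-square spreading to bring every level to the receiver, then sum 10^(L/10).
conveyor drive: 84 − 20·log₁₀(16.7/3.0) = 84 − 14.91 = 69.09 dB SPL.
CNC lathe: 93 − 20·log₁₀(20.4/3.0) = 93 − 16.65 = 76.35 dB SPL.
Σ 10^(L/10) = 5.126e+07 → L_total = 10·log₁₀(5.126e+07) = 77.10 dB SPL.

77 dB SPL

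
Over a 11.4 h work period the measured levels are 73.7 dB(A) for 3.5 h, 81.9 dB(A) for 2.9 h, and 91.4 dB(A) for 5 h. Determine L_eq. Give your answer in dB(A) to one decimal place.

88.1 dB(A)

The energy average is taken in the linear domain: L_eq = 10·log₁₀[(Σ tᵢ·10^(Lᵢ/10))/T], T = 11.4 h.
Σ tᵢ·10^(Lᵢ/10) = 3.5·10^(73.7/10) + 2.9·10^(81.9/10) + 5·10^(91.4/10) = 7.433e+09.
L_eq = 10·log₁₀(7.433e+09/11.4) = 88.14 dB(A).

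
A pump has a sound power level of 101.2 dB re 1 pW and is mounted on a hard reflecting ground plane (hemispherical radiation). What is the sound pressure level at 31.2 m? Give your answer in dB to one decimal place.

Free-field hemispherical radiation: L_p = L_w − 10·log₁₀(2π·r²), r = 31.2 m.
2π·r² = 6116 m², 10·log₁₀ of that is 37.865 dB.
L_p = 101.2 − 37.865 = 63.34 dB.

63.3 dB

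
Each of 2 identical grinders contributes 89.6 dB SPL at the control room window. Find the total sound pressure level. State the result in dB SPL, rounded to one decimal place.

92.6 dB SPL

L_total = L₁ + 10·log₁₀ N for N identical incoherent sources.
L_total = 89.6 + 10·log₁₀(2) = 89.6 + 3.010 = 92.61 dB SPL.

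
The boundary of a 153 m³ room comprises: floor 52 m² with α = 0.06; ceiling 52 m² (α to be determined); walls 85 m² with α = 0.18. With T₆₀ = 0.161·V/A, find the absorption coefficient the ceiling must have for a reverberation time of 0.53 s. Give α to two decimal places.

0.54

Required total absorption A = 0.161·153/0.53 = 46.48 m².
Absorption from the other surfaces = 52·0.06 + 85·0.18 = 18.42 m², so the ceiling must supply 28.06 m² over 52 m².
α = 28.06/52 = 0.540.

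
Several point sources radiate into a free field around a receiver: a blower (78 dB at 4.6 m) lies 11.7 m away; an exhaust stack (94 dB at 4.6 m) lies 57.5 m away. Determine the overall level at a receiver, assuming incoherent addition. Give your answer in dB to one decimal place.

74.1 dB

Apply inverse-square spreading to bring every level to the receiver, then sum 10^(L/10).
blower: 78 − 20·log₁₀(11.7/4.6) = 78 − 8.11 = 69.89 dB.
exhaust stack: 94 − 20·log₁₀(57.5/4.6) = 94 − 21.94 = 72.06 dB.
Σ 10^(L/10) = 2.583e+07 → L_total = 10·log₁₀(2.583e+07) = 74.12 dB.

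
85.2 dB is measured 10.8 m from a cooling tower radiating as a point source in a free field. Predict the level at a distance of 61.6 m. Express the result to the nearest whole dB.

70 dB

Spherical spreading from a point source gives a 20·log₁₀(r₂/r₁) drop.
L₂ = 85.2 − 20·log₁₀(61.6/10.8) = 85.2 − 15.123 = 70.08 dB.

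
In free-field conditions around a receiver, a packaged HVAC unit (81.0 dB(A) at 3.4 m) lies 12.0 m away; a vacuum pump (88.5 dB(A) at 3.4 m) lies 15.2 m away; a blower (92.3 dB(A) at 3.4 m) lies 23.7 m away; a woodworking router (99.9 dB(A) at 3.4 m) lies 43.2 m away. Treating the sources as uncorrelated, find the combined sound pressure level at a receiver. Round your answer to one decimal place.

81.5 dB(A)

Propagate each source to the receiver with L = L_ref − 20·log₁₀(r/r_ref), then add intensities.
packaged HVAC unit: 81.0 − 20·log₁₀(12.0/3.4) = 81.0 − 10.95 = 70.05 dB(A).
vacuum pump: 88.5 − 20·log₁₀(15.2/3.4) = 88.5 − 13.01 = 75.49 dB(A).
blower: 92.3 − 20·log₁₀(23.7/3.4) = 92.3 − 16.87 = 75.43 dB(A).
woodworking router: 99.9 − 20·log₁₀(43.2/3.4) = 99.9 − 22.08 = 77.82 dB(A).
Σ 10^(L/10) = 1.410e+08 → L_total = 10·log₁₀(1.410e+08) = 81.49 dB(A).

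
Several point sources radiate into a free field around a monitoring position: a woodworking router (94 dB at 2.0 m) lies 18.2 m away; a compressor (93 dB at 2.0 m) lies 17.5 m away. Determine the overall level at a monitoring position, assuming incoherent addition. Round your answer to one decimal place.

77.5 dB

First find each source's level at the receiver (point-source: −20·log₁₀(r/r_ref)), then combine on an intensity basis.
woodworking router: 94 − 20·log₁₀(18.2/2.0) = 94 − 19.18 = 74.82 dB.
compressor: 93 − 20·log₁₀(17.5/2.0) = 93 − 18.84 = 74.16 dB.
Σ 10^(L/10) = 5.639e+07 → L_total = 10·log₁₀(5.639e+07) = 77.51 dB.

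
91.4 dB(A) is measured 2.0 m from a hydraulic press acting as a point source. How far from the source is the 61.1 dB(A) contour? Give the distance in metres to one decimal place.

Point-source spreading drops the level by 20·log₁₀(r₂/r₁); inverting, r₂/r₁ = 10^(ΔL/20).
r₂ = 2.0·10^((91.4−61.1)/20) = 2.0·10^(30.3/20) = 65.47 m.

65.5 m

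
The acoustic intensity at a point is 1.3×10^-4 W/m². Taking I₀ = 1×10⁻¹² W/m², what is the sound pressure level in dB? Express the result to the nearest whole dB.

81 dB

L = 10·log₁₀(I/I₀) = 10·log₁₀(1.3×10^-4/10⁻¹²) = 10·log₁₀(1.3×10^8).
L = 10·(0.1139 + 8) = 81.14 dB.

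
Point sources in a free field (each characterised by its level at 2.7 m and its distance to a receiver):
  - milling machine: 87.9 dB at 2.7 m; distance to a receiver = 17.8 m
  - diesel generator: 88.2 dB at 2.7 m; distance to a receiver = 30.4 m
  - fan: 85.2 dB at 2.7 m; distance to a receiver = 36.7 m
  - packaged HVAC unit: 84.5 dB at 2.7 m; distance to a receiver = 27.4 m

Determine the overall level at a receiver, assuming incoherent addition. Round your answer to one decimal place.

Propagate each source to the receiver with L = L_ref − 20·log₁₀(r/r_ref), then add intensities.
milling machine: 87.9 − 20·log₁₀(17.8/2.7) = 87.9 − 16.38 = 71.52 dB.
diesel generator: 88.2 − 20·log₁₀(30.4/2.7) = 88.2 − 21.03 = 67.17 dB.
fan: 85.2 − 20·log₁₀(36.7/2.7) = 85.2 − 22.67 = 62.53 dB.
packaged HVAC unit: 84.5 − 20·log₁₀(27.4/2.7) = 84.5 − 20.13 = 64.37 dB.
Σ 10^(L/10) = 2.393e+07 → L_total = 10·log₁₀(2.393e+07) = 73.79 dB.

73.8 dB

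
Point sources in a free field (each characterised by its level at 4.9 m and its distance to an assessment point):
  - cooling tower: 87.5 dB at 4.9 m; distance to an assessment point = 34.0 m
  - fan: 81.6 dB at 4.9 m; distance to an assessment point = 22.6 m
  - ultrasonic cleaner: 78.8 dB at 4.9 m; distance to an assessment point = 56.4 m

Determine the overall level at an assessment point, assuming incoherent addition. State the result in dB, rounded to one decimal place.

72.8 dB

Apply inverse-square spreading to bring every level to the receiver, then sum 10^(L/10).
cooling tower: 87.5 − 20·log₁₀(34.0/4.9) = 87.5 − 16.83 = 70.67 dB.
fan: 81.6 − 20·log₁₀(22.6/4.9) = 81.6 − 13.28 = 68.32 dB.
ultrasonic cleaner: 78.8 − 20·log₁₀(56.4/4.9) = 78.8 − 21.22 = 57.58 dB.
Σ 10^(L/10) = 1.905e+07 → L_total = 10·log₁₀(1.905e+07) = 72.80 dB.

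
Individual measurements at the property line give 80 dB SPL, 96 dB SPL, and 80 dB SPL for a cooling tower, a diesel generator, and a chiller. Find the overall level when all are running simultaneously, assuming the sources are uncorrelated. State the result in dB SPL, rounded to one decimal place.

For uncorrelated sources the intensities add, so convert each level to linear form, sum, and take 10·log₁₀ of the total.
Σ 10^(L/10) = 10^(80/10) + 10^(96/10) + 10^(80/10) = 4.181e+09.
L_total = 10·log₁₀(4.181e+09) = 96.21 dB SPL.

96.2 dB SPL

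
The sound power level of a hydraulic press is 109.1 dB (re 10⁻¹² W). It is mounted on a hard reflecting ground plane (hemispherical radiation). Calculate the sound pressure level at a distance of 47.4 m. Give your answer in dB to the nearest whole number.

68 dB

The power spreads over a hemisphere of area 2π·r², so L_p = L_w − 10·log₁₀(2π·r²).
2π·r² = 1.412e+04 m², 10·log₁₀ of that is 41.497 dB.
L_p = 109.1 − 41.497 = 67.60 dB.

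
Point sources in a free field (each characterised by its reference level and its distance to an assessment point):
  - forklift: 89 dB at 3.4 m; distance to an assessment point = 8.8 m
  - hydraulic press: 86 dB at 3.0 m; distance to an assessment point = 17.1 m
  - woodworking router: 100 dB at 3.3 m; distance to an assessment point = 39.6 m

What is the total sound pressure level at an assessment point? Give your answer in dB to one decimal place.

First find each source's level at the receiver (point-source: −20·log₁₀(r/r_ref)), then combine on an intensity basis.
forklift: 89 − 20·log₁₀(8.8/3.4) = 89 − 8.26 = 80.74 dB.
hydraulic press: 86 − 20·log₁₀(17.1/3.0) = 86 − 15.12 = 70.88 dB.
woodworking router: 100 − 20·log₁₀(39.6/3.3) = 100 − 21.58 = 78.42 dB.
Σ 10^(L/10) = 2.003e+08 → L_total = 10·log₁₀(2.003e+08) = 83.02 dB.

83.0 dB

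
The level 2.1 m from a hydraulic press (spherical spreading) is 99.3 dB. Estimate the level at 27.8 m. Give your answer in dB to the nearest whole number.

Spherical spreading from a point source gives a 20·log₁₀(r₂/r₁) drop.
L₂ = 99.3 − 20·log₁₀(27.8/2.1) = 99.3 − 22.437 = 76.86 dB.

77 dB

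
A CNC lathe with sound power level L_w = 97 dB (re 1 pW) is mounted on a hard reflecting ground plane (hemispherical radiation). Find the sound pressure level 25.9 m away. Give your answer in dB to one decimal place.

L_p = L_w − 10·log₁₀(2π·r²) with r = 25.9 m.
2π·r² = 4215 m², 10·log₁₀ of that is 36.248 dB.
L_p = 97 − 36.248 = 60.75 dB.

60.8 dB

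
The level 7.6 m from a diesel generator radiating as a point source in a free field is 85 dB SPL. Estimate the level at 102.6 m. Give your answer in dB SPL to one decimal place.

For a point source, L₂ = L₁ − 20·log₁₀(r₂/r₁).
L₂ = 85 − 20·log₁₀(102.6/7.6) = 85 − 22.607 = 62.39 dB SPL.

62.4 dB SPL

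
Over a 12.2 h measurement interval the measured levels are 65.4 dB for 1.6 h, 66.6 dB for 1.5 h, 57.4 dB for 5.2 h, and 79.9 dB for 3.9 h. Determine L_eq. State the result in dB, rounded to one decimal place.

75.1 dB

L_eq = 10·log₁₀[(1/T)·Σ tᵢ·10^(Lᵢ/10)] with T = 12.2 h.
Σ tᵢ·10^(Lᵢ/10) = 1.6·10^(65.4/10) + 1.5·10^(66.6/10) + 5.2·10^(57.4/10) + 3.9·10^(79.9/10) = 3.964e+08.
L_eq = 10·log₁₀(3.964e+08/12.2) = 75.12 dB.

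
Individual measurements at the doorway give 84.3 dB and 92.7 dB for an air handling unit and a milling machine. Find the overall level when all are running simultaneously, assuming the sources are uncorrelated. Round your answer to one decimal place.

93.3 dB

Incoherent sources combine by intensity addition: L_total = 10·log₁₀(Σ 10^(L_i/10)).
Σ 10^(L/10) = 10^(84.3/10) + 10^(92.7/10) = 2.131e+09.
L_total = 10·log₁₀(2.131e+09) = 93.29 dB.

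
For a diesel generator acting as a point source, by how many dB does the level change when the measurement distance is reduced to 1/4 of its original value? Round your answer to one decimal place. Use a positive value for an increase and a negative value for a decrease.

+12.0 dB

A point source loses 6 dB per doubling of distance; generally ΔL = −20·log₁₀(r₂/r₁).
ΔL = −20·log₁₀(0.25) = +12.04 dB.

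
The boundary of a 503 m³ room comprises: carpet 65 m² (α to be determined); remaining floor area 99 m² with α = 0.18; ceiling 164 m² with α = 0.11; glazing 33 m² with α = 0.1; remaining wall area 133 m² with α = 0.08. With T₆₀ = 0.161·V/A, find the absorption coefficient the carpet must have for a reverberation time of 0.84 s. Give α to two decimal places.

0.72

From T₆₀ = 0.161·V/A, the target T₆₀ = 0.84 s needs A = 0.161·503/0.84 = 96.41 m².
Absorption from the other surfaces = 99·0.18 + 164·0.11 + 33·0.1 + 133·0.08 = 49.80 m², so the carpet must supply 46.61 m² over 65 m².
α = 46.61/65 = 0.717.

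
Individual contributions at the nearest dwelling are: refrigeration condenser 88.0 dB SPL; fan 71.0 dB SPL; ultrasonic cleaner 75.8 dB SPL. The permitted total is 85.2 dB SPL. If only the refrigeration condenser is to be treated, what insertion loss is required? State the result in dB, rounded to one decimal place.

Fixed contribution from the other sources: Σ 10^(L/10) = 10^(71.0/10) + 10^(75.8/10) = 5.061e+07 (77.04 dB SPL).
The limit corresponds to 10^(85.2/10) = 3.311e+08; subtracting the fixed part leaves 2.805e+08 for the refrigeration condenser, i.e. 84.48 dB SPL.
Required insertion loss = 88.0 − 84.48 = 3.52 dB.

3.5 dB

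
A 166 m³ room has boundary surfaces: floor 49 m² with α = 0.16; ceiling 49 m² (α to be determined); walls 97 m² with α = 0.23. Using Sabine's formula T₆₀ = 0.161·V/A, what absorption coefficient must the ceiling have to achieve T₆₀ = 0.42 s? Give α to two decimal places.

0.68

From T₆₀ = 0.161·V/A, the target T₆₀ = 0.42 s needs A = 0.161·166/0.42 = 63.63 m².
Absorption from the other surfaces = 49·0.16 + 97·0.23 = 30.15 m², so the ceiling must supply 33.48 m² over 49 m².
α = 33.48/49 = 0.683.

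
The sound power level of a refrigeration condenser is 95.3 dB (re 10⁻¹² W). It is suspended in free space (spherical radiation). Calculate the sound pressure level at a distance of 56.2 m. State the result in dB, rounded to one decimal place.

Free-field spherical radiation: L_p = L_w − 10·log₁₀(4π·r²), r = 56.2 m.
4π·r² = 3.969e+04 m², 10·log₁₀ of that is 45.987 dB.
L_p = 95.3 − 45.987 = 49.31 dB.

49.3 dB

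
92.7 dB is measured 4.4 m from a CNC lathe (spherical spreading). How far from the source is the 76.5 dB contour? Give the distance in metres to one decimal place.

For a point source L₁ − L₂ = 20·log₁₀(r₂/r₁), so r₂ = r₁·10^((L₁−L₂)/20).
r₂ = 4.4·10^((92.7−76.5)/20) = 4.4·10^(16.2/20) = 28.41 m.

28.4 m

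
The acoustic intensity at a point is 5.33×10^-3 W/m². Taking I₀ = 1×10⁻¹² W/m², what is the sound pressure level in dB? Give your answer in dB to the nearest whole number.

97 dB

Dividing by I₀ shifts the exponent by 12: I/I₀ = 5.33×10^9.
L = 10·(0.7267 + 9) = 97.27 dB.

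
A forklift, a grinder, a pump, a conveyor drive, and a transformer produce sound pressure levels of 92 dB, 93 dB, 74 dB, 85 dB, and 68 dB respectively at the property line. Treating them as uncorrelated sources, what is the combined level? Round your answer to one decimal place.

Incoherent sources combine by intensity addition: L_total = 10·log₁₀(Σ 10^(L_i/10)).
Σ 10^(L/10) = 10^(92/10) + 10^(93/10) + 10^(74/10) + 10^(85/10) + 10^(68/10) = 3.928e+09.
L_total = 10·log₁₀(3.928e+09) = 95.94 dB.

95.9 dB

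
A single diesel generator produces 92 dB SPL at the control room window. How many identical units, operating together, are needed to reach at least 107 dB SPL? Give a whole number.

The shortfall is 107 − 92 = 15.0 dB, and N units add 10·log₁₀ N, so need 10·log₁₀ N ≥ 15.0.
N ≥ 10^(15.0/10) = 31.623, so N = 32.

32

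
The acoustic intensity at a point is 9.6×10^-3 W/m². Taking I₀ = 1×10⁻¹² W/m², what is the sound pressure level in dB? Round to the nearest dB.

100 dB

Dividing by I₀ shifts the exponent by 12: I/I₀ = 9.6×10^9.
L = 10·(0.9823 + 9) = 99.82 dB.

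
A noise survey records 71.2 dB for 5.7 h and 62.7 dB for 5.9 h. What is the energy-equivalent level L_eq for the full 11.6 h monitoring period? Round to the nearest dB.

L_eq = 10·log₁₀[(1/T)·Σ tᵢ·10^(Lᵢ/10)] with T = 11.6 h.
Σ tᵢ·10^(Lᵢ/10) = 5.7·10^(71.2/10) + 5.9·10^(62.7/10) = 8.613e+07.
L_eq = 10·log₁₀(8.613e+07/11.6) = 68.71 dB.

69 dB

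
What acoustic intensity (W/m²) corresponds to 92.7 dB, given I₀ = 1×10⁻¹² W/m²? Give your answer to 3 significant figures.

L = 10·log₁₀(I/I₀) ⇒ I = I₀·10^(L/10) = 10⁻¹² × 10^9.27.

0.00186 W/m²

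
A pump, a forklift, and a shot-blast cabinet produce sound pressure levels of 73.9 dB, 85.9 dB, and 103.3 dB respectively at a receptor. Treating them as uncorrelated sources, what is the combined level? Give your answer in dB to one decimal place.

Incoherent sources combine by intensity addition: L_total = 10·log₁₀(Σ 10^(L_i/10)).
Σ 10^(L/10) = 10^(73.9/10) + 10^(85.9/10) + 10^(103.3/10) = 2.179e+10.
L_total = 10·log₁₀(2.179e+10) = 103.38 dB.

103.4 dB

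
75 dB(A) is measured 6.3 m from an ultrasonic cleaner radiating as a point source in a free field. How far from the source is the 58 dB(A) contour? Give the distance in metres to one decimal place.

44.6 m

The 17.0 dB drop corresponds to a distance ratio of 10^(17.0/20) for a point source.
r₂ = 6.3·10^((75−58)/20) = 6.3·10^(17.0/20) = 44.60 m.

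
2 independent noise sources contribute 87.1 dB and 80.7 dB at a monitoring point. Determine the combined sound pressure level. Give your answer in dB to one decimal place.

88.0 dB

For uncorrelated sources the intensities add, so convert each level to linear form, sum, and take 10·log₁₀ of the total.
Σ 10^(L/10) = 10^(87.1/10) + 10^(80.7/10) = 6.304e+08.
L_total = 10·log₁₀(6.304e+08) = 88.00 dB.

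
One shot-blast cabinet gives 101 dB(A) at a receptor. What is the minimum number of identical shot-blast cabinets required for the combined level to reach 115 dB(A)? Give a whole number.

The shortfall is 115 − 101 = 14.0 dB, and N units add 10·log₁₀ N, so need 10·log₁₀ N ≥ 14.0.
N ≥ 10^(14.0/10) = 25.119, so N = 26.

26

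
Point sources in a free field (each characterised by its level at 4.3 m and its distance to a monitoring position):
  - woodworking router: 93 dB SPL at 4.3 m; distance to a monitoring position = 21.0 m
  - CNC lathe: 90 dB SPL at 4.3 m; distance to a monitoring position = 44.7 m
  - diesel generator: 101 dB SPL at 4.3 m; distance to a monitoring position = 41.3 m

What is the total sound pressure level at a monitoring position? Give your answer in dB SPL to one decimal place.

83.6 dB SPL

Apply inverse-square spreading to bring every level to the receiver, then sum 10^(L/10).
woodworking router: 93 − 20·log₁₀(21.0/4.3) = 93 − 13.78 = 79.22 dB SPL.
CNC lathe: 90 − 20·log₁₀(44.7/4.3) = 90 − 20.34 = 69.66 dB SPL.
diesel generator: 101 − 20·log₁₀(41.3/4.3) = 101 − 19.65 = 81.35 dB SPL.
Σ 10^(L/10) = 2.294e+08 → L_total = 10·log₁₀(2.294e+08) = 83.61 dB SPL.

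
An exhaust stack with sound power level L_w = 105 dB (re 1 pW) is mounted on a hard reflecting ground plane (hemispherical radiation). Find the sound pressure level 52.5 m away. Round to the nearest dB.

63 dB

Free-field hemispherical radiation: L_p = L_w − 10·log₁₀(2π·r²), r = 52.5 m.
2π·r² = 1.732e+04 m², 10·log₁₀ of that is 42.385 dB.
L_p = 105 − 42.385 = 62.62 dB.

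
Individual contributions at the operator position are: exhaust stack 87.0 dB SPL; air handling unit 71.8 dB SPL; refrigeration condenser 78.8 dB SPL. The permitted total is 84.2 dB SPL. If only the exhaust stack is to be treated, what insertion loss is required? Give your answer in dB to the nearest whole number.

Everything except the exhaust stack sums to 10^(71.8/10) + 10^(78.8/10) = 9.099e+07 in linear terms, 79.59 dB SPL.
The limit corresponds to 10^(84.2/10) = 2.630e+08; subtracting the fixed part leaves 1.720e+08 for the exhaust stack, i.e. 82.36 dB SPL.
Required insertion loss = 87.0 − 82.36 = 4.64 dB.

5 dB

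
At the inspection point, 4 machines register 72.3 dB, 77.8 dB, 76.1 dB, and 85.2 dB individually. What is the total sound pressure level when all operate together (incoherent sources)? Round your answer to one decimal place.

86.5 dB

For uncorrelated sources the intensities add, so convert each level to linear form, sum, and take 10·log₁₀ of the total.
Σ 10^(L/10) = 10^(72.3/10) + 10^(77.8/10) + 10^(76.1/10) + 10^(85.2/10) = 4.491e+08.
L_total = 10·log₁₀(4.491e+08) = 86.52 dB.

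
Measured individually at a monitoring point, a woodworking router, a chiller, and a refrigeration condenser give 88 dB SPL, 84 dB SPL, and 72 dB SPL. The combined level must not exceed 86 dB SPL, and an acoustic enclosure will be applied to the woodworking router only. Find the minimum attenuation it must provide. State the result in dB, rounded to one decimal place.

6.8 dB

Fixed contribution from the other sources: Σ 10^(L/10) = 10^(84/10) + 10^(72/10) = 2.670e+08 (84.27 dB SPL).
The limit corresponds to 10^(86/10) = 3.981e+08; subtracting the fixed part leaves 1.311e+08 for the woodworking router, i.e. 81.18 dB SPL.
So the woodworking router must be reduced from 88 to 81.18 dB SPL: IL = 6.82 dB.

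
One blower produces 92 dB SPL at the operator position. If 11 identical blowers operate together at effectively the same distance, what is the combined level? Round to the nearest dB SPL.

102 dB SPL

L_total = L₁ + 10·log₁₀ N for N identical incoherent sources.
L_total = 92 + 10·log₁₀(11) = 92 + 10.414 = 102.41 dB SPL.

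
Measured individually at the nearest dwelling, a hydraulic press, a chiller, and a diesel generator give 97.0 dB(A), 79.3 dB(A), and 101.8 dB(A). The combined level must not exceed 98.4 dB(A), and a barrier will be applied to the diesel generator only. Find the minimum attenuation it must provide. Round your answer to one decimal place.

9.2 dB

Everything except the diesel generator sums to 10^(97.0/10) + 10^(79.3/10) = 5.097e+09 in linear terms, 97.07 dB(A).
The limit corresponds to 10^(98.4/10) = 6.918e+09; subtracting the fixed part leaves 1.821e+09 for the diesel generator, i.e. 92.60 dB(A).
So the diesel generator must be reduced from 101.8 to 92.60 dB(A): IL = 9.20 dB.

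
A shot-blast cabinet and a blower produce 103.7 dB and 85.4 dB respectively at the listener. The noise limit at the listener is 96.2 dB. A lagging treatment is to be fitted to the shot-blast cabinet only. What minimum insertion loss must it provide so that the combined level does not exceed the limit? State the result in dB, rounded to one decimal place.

7.9 dB

The untreated sources together contribute 10^(85.4/10) = 3.467e+08, i.e. 85.40 dB.
The limit corresponds to 10^(96.2/10) = 4.169e+09; subtracting the fixed part leaves 3.822e+09 for the shot-blast cabinet, i.e. 95.82 dB.
So the shot-blast cabinet must be reduced from 103.7 to 95.82 dB: IL = 7.88 dB.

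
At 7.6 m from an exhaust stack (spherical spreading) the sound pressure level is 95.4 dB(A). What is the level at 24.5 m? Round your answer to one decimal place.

For a point source, L₂ = L₁ − 20·log₁₀(r₂/r₁).
L₂ = 95.4 − 20·log₁₀(24.5/7.6) = 95.4 − 10.167 = 85.23 dB(A).

85.2 dB(A)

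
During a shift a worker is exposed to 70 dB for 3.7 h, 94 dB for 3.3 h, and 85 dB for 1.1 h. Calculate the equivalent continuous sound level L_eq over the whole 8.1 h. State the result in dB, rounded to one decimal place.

The energy average is taken in the linear domain: L_eq = 10·log₁₀[(Σ tᵢ·10^(Lᵢ/10))/T], T = 8.1 h.
Σ tᵢ·10^(Lᵢ/10) = 3.7·10^(70/10) + 3.3·10^(94/10) + 1.1·10^(85/10) = 8.674e+09.
L_eq = 10·log₁₀(8.674e+09/8.1) = 90.30 dB.

90.3 dB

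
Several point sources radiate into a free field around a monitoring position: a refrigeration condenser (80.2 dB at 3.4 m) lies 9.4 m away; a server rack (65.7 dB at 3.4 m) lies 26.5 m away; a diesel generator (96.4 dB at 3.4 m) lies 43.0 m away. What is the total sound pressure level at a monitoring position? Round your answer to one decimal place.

76.1 dB

Apply inverse-square spreading to bring every level to the receiver, then sum 10^(L/10).
refrigeration condenser: 80.2 − 20·log₁₀(9.4/3.4) = 80.2 − 8.83 = 71.37 dB.
server rack: 65.7 − 20·log₁₀(26.5/3.4) = 65.7 − 17.84 = 47.86 dB.
diesel generator: 96.4 − 20·log₁₀(43.0/3.4) = 96.4 − 22.04 = 74.36 dB.
Σ 10^(L/10) = 4.105e+07 → L_total = 10·log₁₀(4.105e+07) = 76.13 dB.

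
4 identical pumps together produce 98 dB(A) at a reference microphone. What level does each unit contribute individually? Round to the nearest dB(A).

92 dB(A)

Dividing the total intensity by 4 lowers the level by 10·log₁₀ 4 = 6.021 dB: L₁ = 98 − 6.021.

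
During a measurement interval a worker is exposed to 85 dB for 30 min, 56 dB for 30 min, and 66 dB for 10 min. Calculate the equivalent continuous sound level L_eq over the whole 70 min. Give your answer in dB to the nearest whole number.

81 dB

L_eq = 10·log₁₀[(1/T)·Σ tᵢ·10^(Lᵢ/10)] with T = 70 min.
Σ tᵢ·10^(Lᵢ/10) = 30·10^(85/10) + 30·10^(56/10) + 10·10^(66/10) = 9.539e+09.
L_eq = 10·log₁₀(9.539e+09/70) = 81.34 dB.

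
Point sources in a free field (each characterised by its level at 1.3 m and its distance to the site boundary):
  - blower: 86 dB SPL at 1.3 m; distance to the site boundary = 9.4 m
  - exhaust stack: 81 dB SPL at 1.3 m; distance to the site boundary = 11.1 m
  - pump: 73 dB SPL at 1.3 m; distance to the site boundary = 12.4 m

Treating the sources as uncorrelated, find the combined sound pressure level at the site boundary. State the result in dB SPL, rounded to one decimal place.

Apply inverse-square spreading to bring every level to the receiver, then sum 10^(L/10).
blower: 86 − 20·log₁₀(9.4/1.3) = 86 − 17.18 = 68.82 dB SPL.
exhaust stack: 81 − 20·log₁₀(11.1/1.3) = 81 − 18.63 = 62.37 dB SPL.
pump: 73 − 20·log₁₀(12.4/1.3) = 73 − 19.59 = 53.41 dB SPL.
Σ 10^(L/10) = 9.560e+06 → L_total = 10·log₁₀(9.560e+06) = 69.80 dB SPL.

69.8 dB SPL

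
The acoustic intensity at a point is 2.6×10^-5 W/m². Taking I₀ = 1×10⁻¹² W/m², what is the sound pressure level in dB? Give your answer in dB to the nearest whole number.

74 dB

I/I₀ = 2.6×10^-5/10⁻¹² = 2.6×10^7, and L = 10·log₁₀(I/I₀).
L = 10·(0.4150 + 7) = 74.15 dB.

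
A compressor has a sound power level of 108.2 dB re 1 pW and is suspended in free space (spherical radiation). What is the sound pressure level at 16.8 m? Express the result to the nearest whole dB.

73 dB

Free-field spherical radiation: L_p = L_w − 10·log₁₀(4π·r²), r = 16.8 m.
4π·r² = 3547 m², 10·log₁₀ of that is 35.498 dB.
L_p = 108.2 − 35.498 = 72.70 dB.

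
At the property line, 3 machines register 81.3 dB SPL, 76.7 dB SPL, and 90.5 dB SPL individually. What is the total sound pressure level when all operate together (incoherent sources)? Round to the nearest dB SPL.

91 dB SPL

Incoherent sources combine by intensity addition: L_total = 10·log₁₀(Σ 10^(L_i/10)).
Σ 10^(L/10) = 10^(81.3/10) + 10^(76.7/10) + 10^(90.5/10) = 1.304e+09.
L_total = 10·log₁₀(1.304e+09) = 91.15 dB SPL.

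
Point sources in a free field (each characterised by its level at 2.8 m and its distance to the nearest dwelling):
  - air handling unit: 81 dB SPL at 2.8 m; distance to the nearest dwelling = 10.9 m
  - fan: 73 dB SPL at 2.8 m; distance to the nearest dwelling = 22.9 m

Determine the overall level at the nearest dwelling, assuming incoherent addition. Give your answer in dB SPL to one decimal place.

69.3 dB SPL

First find each source's level at the receiver (point-source: −20·log₁₀(r/r_ref)), then combine on an intensity basis.
air handling unit: 81 − 20·log₁₀(10.9/2.8) = 81 − 11.81 = 69.19 dB SPL.
fan: 73 − 20·log₁₀(22.9/2.8) = 73 − 18.25 = 54.75 dB SPL.
Σ 10^(L/10) = 8.606e+06 → L_total = 10·log₁₀(8.606e+06) = 69.35 dB SPL.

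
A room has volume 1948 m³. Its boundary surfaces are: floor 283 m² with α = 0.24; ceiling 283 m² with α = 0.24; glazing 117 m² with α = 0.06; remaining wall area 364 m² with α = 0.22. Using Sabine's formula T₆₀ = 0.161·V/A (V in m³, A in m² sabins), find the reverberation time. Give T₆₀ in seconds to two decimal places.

A = Σ Sᵢαᵢ = 283·0.24 + 283·0.24 + 117·0.06 + 364·0.22 = 222.94 m².
T₆₀ = 0.161·V/A = 0.161·1948/222.94 = 1.407 s.

1.41 s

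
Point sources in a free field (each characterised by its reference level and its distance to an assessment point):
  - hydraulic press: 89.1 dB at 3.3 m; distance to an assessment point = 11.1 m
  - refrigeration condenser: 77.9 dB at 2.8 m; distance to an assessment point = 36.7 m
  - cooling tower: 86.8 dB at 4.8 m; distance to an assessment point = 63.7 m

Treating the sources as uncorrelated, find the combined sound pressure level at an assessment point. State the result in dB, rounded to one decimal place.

Apply inverse-square spreading to bring every level to the receiver, then sum 10^(L/10).
hydraulic press: 89.1 − 20·log₁₀(11.1/3.3) = 89.1 − 10.54 = 78.56 dB.
refrigeration condenser: 77.9 − 20·log₁₀(36.7/2.8) = 77.9 − 22.35 = 55.55 dB.
cooling tower: 86.8 − 20·log₁₀(63.7/4.8) = 86.8 − 22.46 = 64.34 dB.
Σ 10^(L/10) = 7.492e+07 → L_total = 10·log₁₀(7.492e+07) = 78.75 dB.

78.7 dB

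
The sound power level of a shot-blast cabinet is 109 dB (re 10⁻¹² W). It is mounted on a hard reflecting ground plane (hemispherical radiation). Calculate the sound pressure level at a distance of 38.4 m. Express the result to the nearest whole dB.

The power spreads over a hemisphere of area 2π·r², so L_p = L_w − 10·log₁₀(2π·r²).
2π·r² = 9265 m², 10·log₁₀ of that is 39.668 dB.
L_p = 109 − 39.668 = 69.33 dB.

69 dB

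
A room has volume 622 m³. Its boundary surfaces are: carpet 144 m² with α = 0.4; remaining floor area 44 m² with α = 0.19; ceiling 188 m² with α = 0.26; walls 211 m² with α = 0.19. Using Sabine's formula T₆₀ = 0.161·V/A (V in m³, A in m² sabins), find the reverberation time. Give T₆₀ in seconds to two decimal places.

0.65 s

Total absorption A = 144·0.4 + 44·0.19 + 188·0.26 + 211·0.19 = 154.93 m² sabins.
T₆₀ = 0.161 × 622 / 154.93 = 0.646 s.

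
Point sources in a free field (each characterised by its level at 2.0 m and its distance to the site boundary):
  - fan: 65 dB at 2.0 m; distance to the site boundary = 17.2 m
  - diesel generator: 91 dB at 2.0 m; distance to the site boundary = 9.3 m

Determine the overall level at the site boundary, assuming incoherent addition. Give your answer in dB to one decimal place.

Apply inverse-square spreading to bring every level to the receiver, then sum 10^(L/10).
fan: 65 − 20·log₁₀(17.2/2.0) = 65 − 18.69 = 46.31 dB.
diesel generator: 91 − 20·log₁₀(9.3/2.0) = 91 − 13.35 = 77.65 dB.
Σ 10^(L/10) = 5.827e+07 → L_total = 10·log₁₀(5.827e+07) = 77.65 dB.

77.7 dB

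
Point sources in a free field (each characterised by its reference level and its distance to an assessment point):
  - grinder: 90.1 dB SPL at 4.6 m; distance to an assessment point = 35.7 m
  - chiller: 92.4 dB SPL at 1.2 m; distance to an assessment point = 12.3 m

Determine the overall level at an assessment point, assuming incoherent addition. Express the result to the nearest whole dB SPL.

Apply inverse-square spreading to bring every level to the receiver, then sum 10^(L/10).
grinder: 90.1 − 20·log₁₀(35.7/4.6) = 90.1 − 17.80 = 72.30 dB SPL.
chiller: 92.4 − 20·log₁₀(12.3/1.2) = 92.4 − 20.21 = 72.19 dB SPL.
Σ 10^(L/10) = 3.353e+07 → L_total = 10·log₁₀(3.353e+07) = 75.25 dB SPL.

75 dB SPL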